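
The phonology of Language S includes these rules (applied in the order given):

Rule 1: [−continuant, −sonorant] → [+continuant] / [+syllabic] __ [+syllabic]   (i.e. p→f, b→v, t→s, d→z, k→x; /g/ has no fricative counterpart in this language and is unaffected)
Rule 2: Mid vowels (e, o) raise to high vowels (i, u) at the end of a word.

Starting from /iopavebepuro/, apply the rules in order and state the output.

iofavevefuru

Rule 1 (intervocalic spirantization): /p/ is a stop between vowels /o/ and /a/, so it spirantizes to the fricative [f]. /b/ is a stop between vowels /e/ and /e/, so it spirantizes to the fricative [v]. /p/ is a stop between vowels /e/ and /u/, so it spirantizes to the fricative [f]. /iopavebepuro/ → iofavevefuro.
Rule 2 (final vowel raising): /o/ is a mid vowel in word-final position, so it raises to [u]. /iofavevefuro/ → iofavevefuru.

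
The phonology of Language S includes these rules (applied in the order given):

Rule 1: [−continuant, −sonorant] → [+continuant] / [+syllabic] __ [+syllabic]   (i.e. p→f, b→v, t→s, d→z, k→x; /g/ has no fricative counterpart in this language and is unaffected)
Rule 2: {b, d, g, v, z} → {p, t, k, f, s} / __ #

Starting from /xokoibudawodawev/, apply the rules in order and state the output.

Rule 1 (intervocalic spirantization): /k/ is a stop between vowels /o/ and /o/, so it spirantizes to the fricative [x]. /b/ is a stop between vowels /i/ and /u/, so it spirantizes to the fricative [v]. /d/ is a stop between vowels /u/ and /a/, so it spirantizes to the fricative [z]. /d/ is a stop between vowels /o/ and /a/, so it spirantizes to the fricative [z]. /xokoibudawodawev/ → xoxoivuzawozawev.
Rule 2 (final devoicing): /v/ is a voiced obstruent in word-final position, so it devoices to [f]. /xoxoivuzawozawev/ → xoxoivuzawozawef.

xoxoivuzawozawef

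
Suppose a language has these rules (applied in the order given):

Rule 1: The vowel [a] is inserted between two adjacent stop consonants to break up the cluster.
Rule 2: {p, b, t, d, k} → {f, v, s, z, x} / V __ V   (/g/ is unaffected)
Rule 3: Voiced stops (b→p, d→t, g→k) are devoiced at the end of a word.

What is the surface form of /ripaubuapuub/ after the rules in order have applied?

Rule 1 (stop-cluster a-epenthesis): no segment meets the environment; /ripaubuapuub/ is unchanged.
Rule 2 (intervocalic spirantization): /p/ is a stop between vowels /i/ and /a/, so it spirantizes to the fricative [f]. /b/ is a stop between vowels /u/ and /u/, so it spirantizes to the fricative [v]. /p/ is a stop between vowels /a/ and /u/, so it spirantizes to the fricative [f]. /ripaubuapuub/ → rifauvuafuub.
Rule 3 (final devoicing): /b/ is a voiced stop in word-final position, so it devoices to [p]. /rifauvuafuub/ → rifauvuafuup.

rifauvuafuup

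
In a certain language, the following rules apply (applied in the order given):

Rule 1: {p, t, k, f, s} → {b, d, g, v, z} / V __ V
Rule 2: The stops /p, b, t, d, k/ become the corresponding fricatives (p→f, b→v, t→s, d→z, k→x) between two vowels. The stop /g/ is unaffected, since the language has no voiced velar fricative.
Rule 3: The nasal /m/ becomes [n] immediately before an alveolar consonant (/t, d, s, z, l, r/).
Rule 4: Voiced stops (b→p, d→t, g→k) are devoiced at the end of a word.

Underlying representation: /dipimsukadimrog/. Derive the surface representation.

divinsugazinrok

Rule 1 (intervocalic voicing): /p/ is a voiceless obstruent between vowels /i/ and /i/, so it voices to [b]. /k/ is a voiceless obstruent between vowels /u/ and /a/, so it voices to [g]. /dipimsukadimrog/ → dibimsugadimrog.
Rule 2 (intervocalic spirantization): /b/ is a stop between vowels /i/ and /i/, so it spirantizes to the fricative [v]. /d/ is a stop between vowels /a/ and /i/, so it spirantizes to the fricative [z]. /dibimsugadimrog/ → divimsugazimrog.
Rule 3 (nasal place assimilation): /m/ precedes the alveolar consonant /s/, so it assimilates in place to [n]. /m/ precedes the alveolar consonant /r/, so it assimilates in place to [n]. /divimsugazimrog/ → divinsugazinrog.
Rule 4 (final devoicing): /g/ is a voiced stop in word-final position, so it devoices to [k]. /divinsugazinrog/ → divinsugazinrok.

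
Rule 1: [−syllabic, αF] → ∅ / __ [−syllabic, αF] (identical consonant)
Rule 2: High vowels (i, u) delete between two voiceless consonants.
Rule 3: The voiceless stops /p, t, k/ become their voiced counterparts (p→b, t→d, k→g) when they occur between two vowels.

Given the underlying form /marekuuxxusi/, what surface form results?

mareguuxsi

Rule 1 (degemination): /xx/ is a geminate; the first /x/ deletes. /marekuuxxusi/ → marekuuxusi.
Rule 2 (high vowel syncope): /u/ is a high vowel flanked by voiceless consonants /x/ and /s/, so it deletes. /marekuuxusi/ → marekuuxsi.
Rule 3 (intervocalic voicing): /k/ is a voiceless stop between vowels /e/ and /u/, so it voices to [g]. /marekuuxsi/ → mareguuxsi.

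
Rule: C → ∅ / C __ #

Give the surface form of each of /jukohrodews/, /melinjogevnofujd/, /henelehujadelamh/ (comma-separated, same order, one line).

jukohrodew, melinjogevnofuj, henelehujadelam

/jukohrodews/: /s/ is the second consonant of a word-final cluster /ws/, so it deletes. → [jukohrodew].
/melinjogevnofujd/: /d/ is the second consonant of a word-final cluster /jd/, so it deletes. → [melinjogevnofuj].
/henelehujadelamh/: /h/ is the second consonant of a word-final cluster /mh/, so it deletes. → [henelehujadelam].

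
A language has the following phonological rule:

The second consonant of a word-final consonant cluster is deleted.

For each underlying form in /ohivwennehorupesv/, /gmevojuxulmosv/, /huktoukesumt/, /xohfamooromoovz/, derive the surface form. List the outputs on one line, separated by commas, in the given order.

ohivwennehorupes, gmevojuxulmos, huktoukesum, xohfamooromoov

/ohivwennehorupesv/: /v/ is the second consonant of a word-final cluster /sv/, so it deletes. → [ohivwennehorupes].
/gmevojuxulmosv/: /v/ is the second consonant of a word-final cluster /sv/, so it deletes. → [gmevojuxulmos].
/huktoukesumt/: /t/ is the second consonant of a word-final cluster /mt/, so it deletes. → [huktoukesum].
/xohfamooromoovz/: /z/ is the second consonant of a word-final cluster /vz/, so it deletes. → [xohfamooromoov].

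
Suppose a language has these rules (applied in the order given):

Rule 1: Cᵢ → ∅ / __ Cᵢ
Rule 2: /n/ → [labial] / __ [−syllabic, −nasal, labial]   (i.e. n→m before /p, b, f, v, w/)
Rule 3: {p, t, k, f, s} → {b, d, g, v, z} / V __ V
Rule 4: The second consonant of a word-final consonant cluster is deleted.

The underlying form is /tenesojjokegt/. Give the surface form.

tenezojogeg

Rule 1 (degemination): /jj/ is a geminate; the first /j/ deletes. /tenesojjokegt/ → tenesojokegt.
Rule 2 (nasal place assimilation): no segment meets the environment; /tenesojokegt/ is unchanged.
Rule 3 (intervocalic voicing): /s/ is a voiceless obstruent between vowels /e/ and /o/, so it voices to [z]. /k/ is a voiceless obstruent between vowels /o/ and /e/, so it voices to [g]. /tenesojokegt/ → tenezojogegt.
Rule 4 (final cluster simplification): /t/ is the second consonant of a word-final cluster /gt/, so it deletes. /tenezojogegt/ → tenezojogeg.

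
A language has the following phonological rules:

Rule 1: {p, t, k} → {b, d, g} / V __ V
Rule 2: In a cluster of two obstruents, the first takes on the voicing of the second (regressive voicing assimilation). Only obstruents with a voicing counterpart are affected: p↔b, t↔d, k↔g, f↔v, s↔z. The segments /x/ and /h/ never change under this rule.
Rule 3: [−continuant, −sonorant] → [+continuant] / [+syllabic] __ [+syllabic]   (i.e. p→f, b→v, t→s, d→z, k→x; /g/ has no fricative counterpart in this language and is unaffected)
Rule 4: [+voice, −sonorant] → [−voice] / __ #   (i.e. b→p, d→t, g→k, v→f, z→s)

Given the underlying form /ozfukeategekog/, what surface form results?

osfugeazegegok

Rule 1 (intervocalic voicing): /k/ is a voiceless stop between vowels /u/ and /e/, so it voices to [g]. /t/ is a voiceless stop between vowels /a/ and /e/, so it voices to [d]. /k/ is a voiceless stop between vowels /e/ and /o/, so it voices to [g]. /ozfukeategekog/ → ozfugeadegegog.
Rule 2 (regressive voicing assimilation): /z/ precedes the voiceless obstruent /f/, so it devoices to [s] by assimilation. /ozfugeadegegog/ → osfugeadegegog.
Rule 3 (intervocalic spirantization): /d/ is a stop between vowels /a/ and /e/, so it spirantizes to the fricative [z]. /osfugeadegegog/ → osfugeazegegog.
Rule 4 (final devoicing): /g/ is a voiced obstruent in word-final position, so it devoices to [k]. /osfugeazegegog/ → osfugeazegegok.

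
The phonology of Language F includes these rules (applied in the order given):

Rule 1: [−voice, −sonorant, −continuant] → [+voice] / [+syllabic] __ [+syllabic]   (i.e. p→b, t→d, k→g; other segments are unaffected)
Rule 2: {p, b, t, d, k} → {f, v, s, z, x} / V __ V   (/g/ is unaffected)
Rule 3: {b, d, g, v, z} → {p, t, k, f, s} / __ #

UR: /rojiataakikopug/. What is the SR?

rojiazaagigovuk

Rule 1 (intervocalic voicing): /t/ is a voiceless stop between vowels /a/ and /a/, so it voices to [d]. /k/ is a voiceless stop between vowels /a/ and /i/, so it voices to [g]. /k/ is a voiceless stop between vowels /i/ and /o/, so it voices to [g]. /p/ is a voiceless stop between vowels /o/ and /u/, so it voices to [b]. /rojiataakikopug/ → rojiadaagigobug.
Rule 2 (intervocalic spirantization): /d/ is a stop between vowels /a/ and /a/, so it spirantizes to the fricative [z]. /b/ is a stop between vowels /o/ and /u/, so it spirantizes to the fricative [v]. /rojiadaagigobug/ → rojiazaagigovug.
Rule 3 (final devoicing): /g/ is a voiced obstruent in word-final position, so it devoices to [k]. /rojiazaagigovug/ → rojiazaagigovuk.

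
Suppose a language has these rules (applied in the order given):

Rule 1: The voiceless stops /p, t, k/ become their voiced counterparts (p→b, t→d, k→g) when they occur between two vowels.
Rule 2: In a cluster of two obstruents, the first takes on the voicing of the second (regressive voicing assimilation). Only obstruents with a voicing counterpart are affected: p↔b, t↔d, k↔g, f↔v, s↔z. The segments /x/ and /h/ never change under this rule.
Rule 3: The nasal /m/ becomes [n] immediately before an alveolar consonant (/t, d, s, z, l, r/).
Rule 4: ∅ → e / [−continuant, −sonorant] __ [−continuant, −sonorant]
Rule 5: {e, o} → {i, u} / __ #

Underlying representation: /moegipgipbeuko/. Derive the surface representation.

moegibegibebeugu

Rule 1 (intervocalic voicing): /k/ is a voiceless stop between vowels /u/ and /o/, so it voices to [g]. /moegipgipbeuko/ → moegipgipbeugo.
Rule 2 (regressive voicing assimilation): /p/ precedes the voiced obstruent /g/, so it voices to [b] by assimilation. /p/ precedes the voiced obstruent /b/, so it voices to [b] by assimilation. /moegipgipbeugo/ → moegibgibbeugo.
Rule 3 (nasal place assimilation): no segment meets the environment; /moegibgibbeugo/ is unchanged.
Rule 4 (stop-cluster e-epenthesis): /b/ and /g/ form a stop–stop cluster, so [e] is inserted between them. /b/ and /b/ form a stop–stop cluster, so [e] is inserted between them. /moegibgibbeugo/ → moegibegibebeugo.
Rule 5 (final vowel raising): /o/ is a mid vowel in word-final position, so it raises to [u]. /moegibegibebeugo/ → moegibegibebeugu.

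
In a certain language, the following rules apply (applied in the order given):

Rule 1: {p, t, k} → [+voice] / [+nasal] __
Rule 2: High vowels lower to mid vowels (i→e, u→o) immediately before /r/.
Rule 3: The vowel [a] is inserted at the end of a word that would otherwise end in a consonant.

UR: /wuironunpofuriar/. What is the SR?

Rule 1 (post-nasal voicing): /p/ is a voiceless stop immediately after the nasal /n/, so it voices to [b]. /wuironunpofuriar/ → wuironunbofuriar.
Rule 2 (pre-rhotic lowering): /i/ is a high vowel immediately before /r/, so it lowers to [e]. /u/ is a high vowel immediately before /r/, so it lowers to [o]. /wuironunbofuriar/ → wueronunboforiar.
Rule 3 (final a-epenthesis): the form ends in the consonant /r/, so [a] is inserted word-finally. /wueronunboforiar/ → wueronunboforiara.

wueronunboforiara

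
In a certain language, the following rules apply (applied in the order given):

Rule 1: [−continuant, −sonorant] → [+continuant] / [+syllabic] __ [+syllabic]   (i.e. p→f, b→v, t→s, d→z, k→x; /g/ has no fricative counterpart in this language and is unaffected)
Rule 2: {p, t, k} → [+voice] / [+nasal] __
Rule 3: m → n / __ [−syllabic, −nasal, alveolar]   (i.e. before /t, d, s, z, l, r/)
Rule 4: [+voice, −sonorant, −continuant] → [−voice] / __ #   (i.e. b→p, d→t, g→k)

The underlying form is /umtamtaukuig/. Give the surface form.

undandauxuik

Rule 1 (intervocalic spirantization): /k/ is a stop between vowels /u/ and /u/, so it spirantizes to the fricative [x]. /umtamtaukuig/ → umtamtauxuig.
Rule 2 (post-nasal voicing): /t/ is a voiceless stop immediately after the nasal /m/, so it voices to [d]. /t/ is a voiceless stop immediately after the nasal /m/, so it voices to [d]. /umtamtauxuig/ → umdamdauxuig.
Rule 3 (nasal place assimilation): /m/ precedes the alveolar consonant /d/, so it assimilates in place to [n]. /m/ precedes the alveolar consonant /d/, so it assimilates in place to [n]. /umdamdauxuig/ → undandauxuig.
Rule 4 (final devoicing): /g/ is a voiced stop in word-final position, so it devoices to [k]. /undandauxuig/ → undandauxuik.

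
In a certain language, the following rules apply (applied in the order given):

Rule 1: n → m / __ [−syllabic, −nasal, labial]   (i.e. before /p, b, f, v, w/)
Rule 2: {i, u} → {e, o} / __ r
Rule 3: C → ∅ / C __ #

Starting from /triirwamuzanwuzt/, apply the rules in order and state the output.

trierwamuzamwuz

Rule 1 (nasal place assimilation): /n/ precedes the labial consonant /w/, so it assimilates in place to [m]. /triirwamuzanwuzt/ → triirwamuzamwuzt.
Rule 2 (pre-rhotic lowering): /i/ is a high vowel immediately before /r/, so it lowers to [e]. /triirwamuzamwuzt/ → trierwamuzamwuzt.
Rule 3 (final cluster simplification): /t/ is the second consonant of a word-final cluster /zt/, so it deletes. /trierwamuzamwuzt/ → trierwamuzamwuz.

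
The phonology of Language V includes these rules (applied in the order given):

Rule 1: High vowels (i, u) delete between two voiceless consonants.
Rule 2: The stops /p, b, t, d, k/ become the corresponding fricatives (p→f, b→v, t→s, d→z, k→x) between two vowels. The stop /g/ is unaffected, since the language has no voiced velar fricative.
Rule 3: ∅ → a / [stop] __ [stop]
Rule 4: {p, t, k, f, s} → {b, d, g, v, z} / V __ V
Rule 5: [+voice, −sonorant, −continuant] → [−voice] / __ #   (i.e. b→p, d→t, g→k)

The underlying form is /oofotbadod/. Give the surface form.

oovodabazot

Rule 1 (high vowel syncope): no segment meets the environment; /oofotbadod/ is unchanged.
Rule 2 (intervocalic spirantization): /d/ is a stop between vowels /a/ and /o/, so it spirantizes to the fricative [z]. /oofotbadod/ → oofotbazod.
Rule 3 (stop-cluster a-epenthesis): /t/ and /b/ form a stop–stop cluster, so [a] is inserted between them. /oofotbazod/ → oofotabazod.
Rule 4 (intervocalic voicing): /f/ is a voiceless obstruent between vowels /o/ and /o/, so it voices to [v]. /t/ is a voiceless obstruent between vowels /o/ and /a/, so it voices to [d]. /oofotabazod/ → oovodabazod.
Rule 5 (final devoicing): /d/ is a voiced stop in word-final position, so it devoices to [t]. /oovodabazod/ → oovodabazot.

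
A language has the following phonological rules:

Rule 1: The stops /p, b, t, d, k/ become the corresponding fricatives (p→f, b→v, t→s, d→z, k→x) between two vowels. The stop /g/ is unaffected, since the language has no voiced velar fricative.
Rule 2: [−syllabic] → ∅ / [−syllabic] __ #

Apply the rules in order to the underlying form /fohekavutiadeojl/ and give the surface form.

Rule 1 (intervocalic spirantization): /k/ is a stop between vowels /e/ and /a/, so it spirantizes to the fricative [x]. /t/ is a stop between vowels /u/ and /i/, so it spirantizes to the fricative [s]. /d/ is a stop between vowels /a/ and /e/, so it spirantizes to the fricative [z]. /fohekavutiadeojl/ → fohexavusiazeojl.
Rule 2 (final cluster simplification): /l/ is the second consonant of a word-final cluster /jl/, so it deletes. /fohexavusiazeojl/ → fohexavusiazeoj.

fohexavusiazeoj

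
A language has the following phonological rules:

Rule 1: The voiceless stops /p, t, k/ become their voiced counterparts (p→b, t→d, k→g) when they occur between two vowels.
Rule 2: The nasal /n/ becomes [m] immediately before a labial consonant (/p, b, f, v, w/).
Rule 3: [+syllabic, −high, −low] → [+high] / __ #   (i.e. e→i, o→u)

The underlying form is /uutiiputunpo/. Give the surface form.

uudiibudumpu

Rule 1 (intervocalic voicing): /t/ is a voiceless stop between vowels /u/ and /i/, so it voices to [d]. /p/ is a voiceless stop between vowels /i/ and /u/, so it voices to [b]. /t/ is a voiceless stop between vowels /u/ and /u/, so it voices to [d]. /uutiiputunpo/ → uudiibudunpo.
Rule 2 (nasal place assimilation): /n/ precedes the labial consonant /p/, so it assimilates in place to [m]. /uudiibudunpo/ → uudiibudumpo.
Rule 3 (final vowel raising): /o/ is a mid vowel in word-final position, so it raises to [u]. /uudiibudumpo/ → uudiibudumpu.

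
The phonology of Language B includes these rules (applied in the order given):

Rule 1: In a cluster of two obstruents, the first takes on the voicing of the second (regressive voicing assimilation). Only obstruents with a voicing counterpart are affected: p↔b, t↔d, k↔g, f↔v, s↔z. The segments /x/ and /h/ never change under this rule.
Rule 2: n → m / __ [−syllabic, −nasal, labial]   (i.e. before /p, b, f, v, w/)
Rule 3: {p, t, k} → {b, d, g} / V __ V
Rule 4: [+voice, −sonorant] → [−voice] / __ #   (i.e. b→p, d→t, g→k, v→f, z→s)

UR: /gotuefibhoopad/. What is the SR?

goduefiphoobat

Rule 1 (regressive voicing assimilation): /b/ precedes the voiceless obstruent /h/, so it devoices to [p] by assimilation. /gotuefibhoopad/ → gotuefiphoopad.
Rule 2 (nasal place assimilation): no segment meets the environment; /gotuefiphoopad/ is unchanged.
Rule 3 (intervocalic voicing): /t/ is a voiceless stop between vowels /o/ and /u/, so it voices to [d]. /p/ is a voiceless stop between vowels /o/ and /a/, so it voices to [b]. /gotuefiphoopad/ → goduefiphoobad.
Rule 4 (final devoicing): /d/ is a voiced obstruent in word-final position, so it devoices to [t]. /goduefiphoobad/ → goduefiphoobat.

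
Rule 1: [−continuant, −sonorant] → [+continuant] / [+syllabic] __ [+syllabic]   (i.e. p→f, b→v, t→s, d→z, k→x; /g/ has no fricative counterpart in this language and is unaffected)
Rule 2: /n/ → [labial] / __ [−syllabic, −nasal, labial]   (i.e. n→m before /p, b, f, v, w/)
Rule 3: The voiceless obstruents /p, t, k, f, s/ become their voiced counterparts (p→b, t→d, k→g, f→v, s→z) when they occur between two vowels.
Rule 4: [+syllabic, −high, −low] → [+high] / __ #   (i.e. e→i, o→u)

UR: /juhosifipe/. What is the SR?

Rule 1 (intervocalic spirantization): /p/ is a stop between vowels /i/ and /e/, so it spirantizes to the fricative [f]. /juhosifipe/ → juhosifife.
Rule 2 (nasal place assimilation): no segment meets the environment; /juhosifife/ is unchanged.
Rule 3 (intervocalic voicing): /s/ is a voiceless obstruent between vowels /o/ and /i/, so it voices to [z]. /f/ is a voiceless obstruent between vowels /i/ and /i/, so it voices to [v]. /f/ is a voiceless obstruent between vowels /i/ and /e/, so it voices to [v]. /juhosifife/ → juhozivive.
Rule 4 (final vowel raising): /e/ is a mid vowel in word-final position, so it raises to [i]. /juhozivive/ → juhozivivi.

juhozivivi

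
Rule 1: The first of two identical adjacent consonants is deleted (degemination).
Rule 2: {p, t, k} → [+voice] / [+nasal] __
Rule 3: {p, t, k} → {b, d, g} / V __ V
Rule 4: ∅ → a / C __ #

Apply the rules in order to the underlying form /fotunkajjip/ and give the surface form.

fodungajipa

Rule 1 (degemination): /jj/ is a geminate; the first /j/ deletes. /fotunkajjip/ → fotunkajip.
Rule 2 (post-nasal voicing): /k/ is a voiceless stop immediately after the nasal /n/, so it voices to [g]. /fotunkajip/ → fotungajip.
Rule 3 (intervocalic voicing): /t/ is a voiceless stop between vowels /o/ and /u/, so it voices to [d]. /fotungajip/ → fodungajip.
Rule 4 (final a-epenthesis): the form ends in the consonant /p/, so [a] is inserted word-finally. /fodungajip/ → fodungajipa.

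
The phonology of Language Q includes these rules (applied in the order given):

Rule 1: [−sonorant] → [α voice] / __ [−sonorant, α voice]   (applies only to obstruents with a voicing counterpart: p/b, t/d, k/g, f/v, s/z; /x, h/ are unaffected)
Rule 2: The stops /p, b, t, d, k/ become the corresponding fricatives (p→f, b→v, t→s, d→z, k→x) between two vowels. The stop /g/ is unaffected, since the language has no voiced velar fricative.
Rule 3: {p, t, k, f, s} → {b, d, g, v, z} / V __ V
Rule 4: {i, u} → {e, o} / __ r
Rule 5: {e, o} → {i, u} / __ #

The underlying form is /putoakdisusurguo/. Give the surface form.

Rule 1 (regressive voicing assimilation): /k/ precedes the voiced obstruent /d/, so it voices to [g] by assimilation. /putoakdisusurguo/ → putoagdisusurguo.
Rule 2 (intervocalic spirantization): /t/ is a stop between vowels /u/ and /o/, so it spirantizes to the fricative [s]. /putoagdisusurguo/ → pusoagdisusurguo.
Rule 3 (intervocalic voicing): /s/ is a voiceless obstruent between vowels /u/ and /o/, so it voices to [z]. /s/ is a voiceless obstruent between vowels /i/ and /u/, so it voices to [z]. /s/ is a voiceless obstruent between vowels /u/ and /u/, so it voices to [z]. /pusoagdisusurguo/ → puzoagdizuzurguo.
Rule 4 (pre-rhotic lowering): /u/ is a high vowel immediately before /r/, so it lowers to [o]. /puzoagdizuzurguo/ → puzoagdizuzorguo.
Rule 5 (final vowel raising): /o/ is a mid vowel in word-final position, so it raises to [u]. /puzoagdizuzorguo/ → puzoagdizuzorguu.

puzoagdizuzorguu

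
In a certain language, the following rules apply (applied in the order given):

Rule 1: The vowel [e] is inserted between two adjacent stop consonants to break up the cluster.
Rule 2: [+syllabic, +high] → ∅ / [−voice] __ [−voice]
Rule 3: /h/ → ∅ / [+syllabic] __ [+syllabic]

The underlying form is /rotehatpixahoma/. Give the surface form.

roteatepxaoma

Rule 1 (stop-cluster e-epenthesis): /t/ and /p/ form a stop–stop cluster, so [e] is inserted between them. /rotehatpixahoma/ → rotehatepixahoma.
Rule 2 (high vowel syncope): /i/ is a high vowel flanked by voiceless consonants /p/ and /x/, so it deletes. /rotehatepixahoma/ → rotehatepxahoma.
Rule 3 (intervocalic h-deletion): /h/ occurs between vowels /e/ and /a/, so it deletes. /h/ occurs between vowels /a/ and /o/, so it deletes. /rotehatepxahoma/ → roteatepxaoma.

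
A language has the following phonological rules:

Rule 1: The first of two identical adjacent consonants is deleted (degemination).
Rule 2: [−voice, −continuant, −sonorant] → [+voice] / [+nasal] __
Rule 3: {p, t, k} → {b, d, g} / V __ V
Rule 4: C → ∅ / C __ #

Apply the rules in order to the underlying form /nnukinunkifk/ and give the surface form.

nuginungif

Rule 1 (degemination): /nn/ is a geminate; the first /n/ deletes. /nnukinunkifk/ → nukinunkifk.
Rule 2 (post-nasal voicing): /k/ is a voiceless stop immediately after the nasal /n/, so it voices to [g]. /nukinunkifk/ → nukinungifk.
Rule 3 (intervocalic voicing): /k/ is a voiceless stop between vowels /u/ and /i/, so it voices to [g]. /nukinungifk/ → nuginungifk.
Rule 4 (final cluster simplification): /k/ is the second consonant of a word-final cluster /fk/, so it deletes. /nuginungifk/ → nuginungif.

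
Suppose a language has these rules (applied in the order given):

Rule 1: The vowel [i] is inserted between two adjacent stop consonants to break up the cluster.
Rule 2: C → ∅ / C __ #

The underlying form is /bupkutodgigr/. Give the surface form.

bupikutodigig

Rule 1 (stop-cluster i-epenthesis): /p/ and /k/ form a stop–stop cluster, so [i] is inserted between them. /d/ and /g/ form a stop–stop cluster, so [i] is inserted between them. /bupkutodgigr/ → bupikutodigigr.
Rule 2 (final cluster simplification): /r/ is the second consonant of a word-final cluster /gr/, so it deletes. /bupikutodigigr/ → bupikutodigig.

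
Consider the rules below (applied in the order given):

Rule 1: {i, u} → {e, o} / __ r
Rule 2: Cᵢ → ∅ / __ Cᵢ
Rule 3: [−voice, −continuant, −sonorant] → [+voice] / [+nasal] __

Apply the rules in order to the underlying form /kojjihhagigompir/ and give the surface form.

Rule 1 (pre-rhotic lowering): /i/ is a high vowel immediately before /r/, so it lowers to [e]. /kojjihhagigompir/ → kojjihhagigomper.
Rule 2 (degemination): /jj/ is a geminate; the first /j/ deletes. /hh/ is a geminate; the first /h/ deletes. /kojjihhagigomper/ → kojihagigomper.
Rule 3 (post-nasal voicing): /p/ is a voiceless stop immediately after the nasal /m/, so it voices to [b]. /kojihagigomper/ → kojihagigomber.

kojihagigomber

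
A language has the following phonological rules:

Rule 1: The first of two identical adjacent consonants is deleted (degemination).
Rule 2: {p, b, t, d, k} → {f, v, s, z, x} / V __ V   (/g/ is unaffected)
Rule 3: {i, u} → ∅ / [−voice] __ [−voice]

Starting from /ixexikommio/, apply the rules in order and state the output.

Rule 1 (degemination): /mm/ is a geminate; the first /m/ deletes. /ixexikommio/ → ixexikomio.
Rule 2 (intervocalic spirantization): /k/ is a stop between vowels /i/ and /o/, so it spirantizes to the fricative [x]. /ixexikomio/ → ixexixomio.
Rule 3 (high vowel syncope): /i/ is a high vowel flanked by voiceless consonants /x/ and /x/, so it deletes. /ixexixomio/ → ixexxomio.

ixexxomio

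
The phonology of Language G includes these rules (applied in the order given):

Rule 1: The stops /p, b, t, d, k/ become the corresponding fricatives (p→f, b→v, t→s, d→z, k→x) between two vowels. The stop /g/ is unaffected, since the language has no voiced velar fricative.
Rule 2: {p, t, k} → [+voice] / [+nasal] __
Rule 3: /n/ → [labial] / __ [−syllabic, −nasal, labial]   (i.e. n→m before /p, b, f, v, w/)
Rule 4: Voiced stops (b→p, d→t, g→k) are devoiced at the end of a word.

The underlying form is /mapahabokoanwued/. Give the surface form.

Rule 1 (intervocalic spirantization): /p/ is a stop between vowels /a/ and /a/, so it spirantizes to the fricative [f]. /b/ is a stop between vowels /a/ and /o/, so it spirantizes to the fricative [v]. /k/ is a stop between vowels /o/ and /o/, so it spirantizes to the fricative [x]. /mapahabokoanwued/ → mafahavoxoanwued.
Rule 2 (post-nasal voicing): no segment meets the environment; /mafahavoxoanwued/ is unchanged.
Rule 3 (nasal place assimilation): /n/ precedes the labial consonant /w/, so it assimilates in place to [m]. /mafahavoxoanwued/ → mafahavoxoamwued.
Rule 4 (final devoicing): /d/ is a voiced stop in word-final position, so it devoices to [t]. /mafahavoxoamwued/ → mafahavoxoamwuet.

mafahavoxoamwuet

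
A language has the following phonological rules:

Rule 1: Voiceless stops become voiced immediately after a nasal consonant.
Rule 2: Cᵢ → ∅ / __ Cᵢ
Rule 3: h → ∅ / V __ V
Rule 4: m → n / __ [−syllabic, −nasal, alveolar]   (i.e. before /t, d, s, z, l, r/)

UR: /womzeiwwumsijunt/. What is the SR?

wonzeiwunsijund

Rule 1 (post-nasal voicing): /t/ is a voiceless stop immediately after the nasal /n/, so it voices to [d]. /womzeiwwumsijunt/ → womzeiwwumsijund.
Rule 2 (degemination): /ww/ is a geminate; the first /w/ deletes. /womzeiwwumsijund/ → womzeiwumsijund.
Rule 3 (intervocalic h-deletion): no segment meets the environment; /womzeiwumsijund/ is unchanged.
Rule 4 (nasal place assimilation): /m/ precedes the alveolar consonant /z/, so it assimilates in place to [n]. /m/ precedes the alveolar consonant /s/, so it assimilates in place to [n]. /womzeiwumsijund/ → wonzeiwunsijund.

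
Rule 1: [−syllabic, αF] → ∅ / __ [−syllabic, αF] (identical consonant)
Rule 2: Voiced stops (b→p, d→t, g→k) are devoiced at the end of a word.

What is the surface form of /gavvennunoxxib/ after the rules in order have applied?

Rule 1 (degemination): /vv/ is a geminate; the first /v/ deletes. /nn/ is a geminate; the first /n/ deletes. /xx/ is a geminate; the first /x/ deletes. /gavvennunoxxib/ → gavenunoxib.
Rule 2 (final devoicing): /b/ is a voiced stop in word-final position, so it devoices to [p]. /gavenunoxib/ → gavenunoxip.

gavenunoxip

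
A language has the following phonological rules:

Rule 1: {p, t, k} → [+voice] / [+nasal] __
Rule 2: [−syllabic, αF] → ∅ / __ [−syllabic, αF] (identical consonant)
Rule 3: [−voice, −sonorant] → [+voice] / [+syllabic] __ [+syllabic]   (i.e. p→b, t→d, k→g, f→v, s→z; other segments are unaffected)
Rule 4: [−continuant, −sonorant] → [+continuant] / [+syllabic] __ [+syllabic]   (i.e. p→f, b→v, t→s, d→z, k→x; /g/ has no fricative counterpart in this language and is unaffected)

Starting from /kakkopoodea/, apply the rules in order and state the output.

Rule 1 (post-nasal voicing): no segment meets the environment; /kakkopoodea/ is unchanged.
Rule 2 (degemination): /kk/ is a geminate; the first /k/ deletes. /kakkopoodea/ → kakopoodea.
Rule 3 (intervocalic voicing): /k/ is a voiceless obstruent between vowels /a/ and /o/, so it voices to [g]. /p/ is a voiceless obstruent between vowels /o/ and /o/, so it voices to [b]. /kakopoodea/ → kagoboodea.
Rule 4 (intervocalic spirantization): /b/ is a stop between vowels /o/ and /o/, so it spirantizes to the fricative [v]. /d/ is a stop between vowels /o/ and /e/, so it spirantizes to the fricative [z]. /kagoboodea/ → kagovoozea.

kagovoozea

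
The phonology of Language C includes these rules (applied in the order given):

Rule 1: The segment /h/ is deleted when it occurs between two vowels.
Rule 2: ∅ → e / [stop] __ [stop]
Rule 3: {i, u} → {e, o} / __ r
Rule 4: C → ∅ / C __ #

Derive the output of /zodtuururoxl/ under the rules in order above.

zodetuororox

Rule 1 (intervocalic h-deletion): no segment meets the environment; /zodtuururoxl/ is unchanged.
Rule 2 (stop-cluster e-epenthesis): /d/ and /t/ form a stop–stop cluster, so [e] is inserted between them. /zodtuururoxl/ → zodetuururoxl.
Rule 3 (pre-rhotic lowering): /u/ is a high vowel immediately before /r/, so it lowers to [o]. /u/ is a high vowel immediately before /r/, so it lowers to [o]. /zodetuururoxl/ → zodetuororoxl.
Rule 4 (final cluster simplification): /l/ is the second consonant of a word-final cluster /xl/, so it deletes. /zodetuororoxl/ → zodetuororox.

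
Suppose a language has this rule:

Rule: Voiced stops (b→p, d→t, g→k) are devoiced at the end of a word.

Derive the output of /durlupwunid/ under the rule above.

durlupwunit

/d/ is a voiced stop in word-final position, so it devoices to [t].
Surface form: [durlupwunit].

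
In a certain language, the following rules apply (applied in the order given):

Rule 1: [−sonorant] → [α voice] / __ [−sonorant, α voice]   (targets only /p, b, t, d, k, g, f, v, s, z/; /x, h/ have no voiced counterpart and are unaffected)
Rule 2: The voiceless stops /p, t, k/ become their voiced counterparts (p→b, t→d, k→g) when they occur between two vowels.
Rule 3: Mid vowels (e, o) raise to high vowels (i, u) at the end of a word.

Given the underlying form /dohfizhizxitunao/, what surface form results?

dohfishisxidunau

Rule 1 (regressive voicing assimilation): /z/ precedes the voiceless obstruent /h/, so it devoices to [s] by assimilation. /z/ precedes the voiceless obstruent /x/, so it devoices to [s] by assimilation. /dohfizhizxitunao/ → dohfishisxitunao.
Rule 2 (intervocalic voicing): /t/ is a voiceless stop between vowels /i/ and /u/, so it voices to [d]. /dohfishisxitunao/ → dohfishisxidunao.
Rule 3 (final vowel raising): /o/ is a mid vowel in word-final position, so it raises to [u]. /dohfishisxidunao/ → dohfishisxidunau.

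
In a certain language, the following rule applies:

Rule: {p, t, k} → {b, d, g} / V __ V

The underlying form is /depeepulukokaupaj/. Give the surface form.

debeebulugogaubaj

/p/ is a voiceless stop between vowels /e/ and /e/, so it voices to [b].
/p/ is a voiceless stop between vowels /e/ and /u/, so it voices to [b].
/k/ is a voiceless stop between vowels /u/ and /o/, so it voices to [g].
/k/ is a voiceless stop between vowels /o/ and /a/, so it voices to [g].
/p/ is a voiceless stop between vowels /u/ and /a/, so it voices to [b].
Surface form: [debeebulugogaubaj].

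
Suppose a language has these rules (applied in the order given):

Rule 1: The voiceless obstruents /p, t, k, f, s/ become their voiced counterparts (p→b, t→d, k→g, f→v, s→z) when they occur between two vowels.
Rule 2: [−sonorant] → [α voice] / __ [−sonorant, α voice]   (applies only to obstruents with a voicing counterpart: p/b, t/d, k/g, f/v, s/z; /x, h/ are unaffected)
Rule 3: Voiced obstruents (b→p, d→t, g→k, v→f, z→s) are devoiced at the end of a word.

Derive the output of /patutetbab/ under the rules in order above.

Rule 1 (intervocalic voicing): /t/ is a voiceless obstruent between vowels /a/ and /u/, so it voices to [d]. /t/ is a voiceless obstruent between vowels /u/ and /e/, so it voices to [d]. /patutetbab/ → padudetbab.
Rule 2 (regressive voicing assimilation): /t/ precedes the voiced obstruent /b/, so it voices to [d] by assimilation. /padudetbab/ → padudedbab.
Rule 3 (final devoicing): /b/ is a voiced obstruent in word-final position, so it devoices to [p]. /padudedbab/ → padudedbap.

padudedbap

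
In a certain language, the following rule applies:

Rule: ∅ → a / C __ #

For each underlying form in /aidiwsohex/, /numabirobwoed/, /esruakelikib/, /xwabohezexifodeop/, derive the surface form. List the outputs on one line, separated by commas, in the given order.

aidiwsohexa, numabirobwoeda, esruakelikiba, xwabohezexifodeopa

/aidiwsohex/: the form ends in the consonant /x/, so [a] is inserted word-finally. → [aidiwsohexa].
/numabirobwoed/: the form ends in the consonant /d/, so [a] is inserted word-finally. → [numabirobwoeda].
/esruakelikib/: the form ends in the consonant /b/, so [a] is inserted word-finally. → [esruakelikiba].
/xwabohezexifodeop/: the form ends in the consonant /p/, so [a] is inserted word-finally. → [xwabohezexifodeopa].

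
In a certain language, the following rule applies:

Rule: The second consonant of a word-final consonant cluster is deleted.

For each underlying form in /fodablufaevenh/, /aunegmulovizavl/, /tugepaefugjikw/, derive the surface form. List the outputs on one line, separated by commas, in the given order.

/fodablufaevenh/: /h/ is the second consonant of a word-final cluster /nh/, so it deletes. → [fodablufaeven].
/aunegmulovizavl/: /l/ is the second consonant of a word-final cluster /vl/, so it deletes. → [aunegmulovizav].
/tugepaefugjikw/: /w/ is the second consonant of a word-final cluster /kw/, so it deletes. → [tugepaefugjik].

fodablufaeven, aunegmulovizav, tugepaefugjik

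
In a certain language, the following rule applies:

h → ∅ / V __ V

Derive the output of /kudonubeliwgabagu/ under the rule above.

No segment of /kudonubeliwgabagu/ meets the structural description of the rule, so the form surfaces unchanged.

kudonubeliwgabagu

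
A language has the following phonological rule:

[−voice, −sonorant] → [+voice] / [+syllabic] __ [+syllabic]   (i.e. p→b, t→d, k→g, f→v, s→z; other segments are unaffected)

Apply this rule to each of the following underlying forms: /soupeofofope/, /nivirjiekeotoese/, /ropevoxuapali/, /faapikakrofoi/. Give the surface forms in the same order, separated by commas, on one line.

soubeovovobe, nivirjiegeodoeze, robevoxuabali, faabigakrovoi

/soupeofofope/: /p/ is a voiceless obstruent between vowels /u/ and /e/, so it voices to [b]. /f/ is a voiceless obstruent between vowels /o/ and /o/, so it voices to [v]. /f/ is a voiceless obstruent between vowels /o/ and /o/, so it voices to [v]. /p/ is a voiceless obstruent between vowels /o/ and /e/, so it voices to [b]. → [soubeovovobe].
/nivirjiekeotoese/: /k/ is a voiceless obstruent between vowels /e/ and /e/, so it voices to [g]. /t/ is a voiceless obstruent between vowels /o/ and /o/, so it voices to [d]. /s/ is a voiceless obstruent between vowels /e/ and /e/, so it voices to [z]. → [nivirjiegeodoeze].
/ropevoxuapali/: /p/ is a voiceless obstruent between vowels /o/ and /e/, so it voices to [b]. /p/ is a voiceless obstruent between vowels /a/ and /a/, so it voices to [b]. → [robevoxuabali].
/faapikakrofoi/: /p/ is a voiceless obstruent between vowels /a/ and /i/, so it voices to [b]. /k/ is a voiceless obstruent between vowels /i/ and /a/, so it voices to [g]. /f/ is a voiceless obstruent between vowels /o/ and /o/, so it voices to [v]. → [faabigakrovoi].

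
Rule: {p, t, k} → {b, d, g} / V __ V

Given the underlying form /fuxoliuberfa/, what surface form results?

fuxoliuberfa

No segment of /fuxoliuberfa/ meets the structural description of the rule, so the form surfaces unchanged.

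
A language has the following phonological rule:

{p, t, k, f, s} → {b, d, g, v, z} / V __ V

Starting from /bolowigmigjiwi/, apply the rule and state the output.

bolowigmigjiwi

No segment of /bolowigmigjiwi/ meets the structural description of the rule, so the form surfaces unchanged.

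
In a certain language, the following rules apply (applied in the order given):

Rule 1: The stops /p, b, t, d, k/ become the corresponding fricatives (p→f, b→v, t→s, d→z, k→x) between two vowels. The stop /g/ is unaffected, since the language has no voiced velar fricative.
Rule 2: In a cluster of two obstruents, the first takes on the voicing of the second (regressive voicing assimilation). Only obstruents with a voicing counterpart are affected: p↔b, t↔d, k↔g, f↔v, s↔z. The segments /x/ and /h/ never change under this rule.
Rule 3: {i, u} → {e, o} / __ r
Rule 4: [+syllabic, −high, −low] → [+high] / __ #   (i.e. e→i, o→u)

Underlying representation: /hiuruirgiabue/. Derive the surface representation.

hioruergiavui

Rule 1 (intervocalic spirantization): /b/ is a stop between vowels /a/ and /u/, so it spirantizes to the fricative [v]. /hiuruirgiabue/ → hiuruirgiavue.
Rule 2 (regressive voicing assimilation): no segment meets the environment; /hiuruirgiavue/ is unchanged.
Rule 3 (pre-rhotic lowering): /u/ is a high vowel immediately before /r/, so it lowers to [o]. /i/ is a high vowel immediately before /r/, so it lowers to [e]. /hiuruirgiavue/ → hioruergiavue.
Rule 4 (final vowel raising): /e/ is a mid vowel in word-final position, so it raises to [i]. /hioruergiavue/ → hioruergiavui.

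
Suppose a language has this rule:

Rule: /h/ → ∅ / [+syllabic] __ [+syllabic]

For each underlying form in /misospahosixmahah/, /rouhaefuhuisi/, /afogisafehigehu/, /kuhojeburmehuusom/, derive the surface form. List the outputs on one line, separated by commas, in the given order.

misospaosixmaah, rouaefuuisi, afogisafeigeu, kuojeburmeuusom

/misospahosixmahah/: /h/ occurs between vowels /a/ and /o/, so it deletes. /h/ occurs between vowels /a/ and /a/, so it deletes. → [misospaosixmaah].
/rouhaefuhuisi/: /h/ occurs between vowels /u/ and /a/, so it deletes. /h/ occurs between vowels /u/ and /u/, so it deletes. → [rouaefuuisi].
/afogisafehigehu/: /h/ occurs between vowels /e/ and /i/, so it deletes. /h/ occurs between vowels /e/ and /u/, so it deletes. → [afogisafeigeu].
/kuhojeburmehuusom/: /h/ occurs between vowels /u/ and /o/, so it deletes. /h/ occurs between vowels /e/ and /u/, so it deletes. → [kuojeburmeuusom].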